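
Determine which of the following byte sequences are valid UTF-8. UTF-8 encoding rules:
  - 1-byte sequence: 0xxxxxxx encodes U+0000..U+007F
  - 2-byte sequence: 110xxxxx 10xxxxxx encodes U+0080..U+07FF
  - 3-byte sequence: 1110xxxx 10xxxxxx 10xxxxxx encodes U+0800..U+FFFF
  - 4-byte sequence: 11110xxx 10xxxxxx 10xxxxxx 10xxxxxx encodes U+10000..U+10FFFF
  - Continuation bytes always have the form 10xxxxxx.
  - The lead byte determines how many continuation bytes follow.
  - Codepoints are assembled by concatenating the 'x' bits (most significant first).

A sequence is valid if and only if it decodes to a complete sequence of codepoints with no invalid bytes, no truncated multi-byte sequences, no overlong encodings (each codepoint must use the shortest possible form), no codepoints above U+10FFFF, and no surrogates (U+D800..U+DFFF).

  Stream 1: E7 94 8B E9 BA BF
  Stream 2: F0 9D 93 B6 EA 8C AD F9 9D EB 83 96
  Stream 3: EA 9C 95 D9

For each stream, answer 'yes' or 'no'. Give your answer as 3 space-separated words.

Stream 1: decodes cleanly. VALID
Stream 2: error at byte offset 7. INVALID
Stream 3: error at byte offset 4. INVALID

Answer: yes no no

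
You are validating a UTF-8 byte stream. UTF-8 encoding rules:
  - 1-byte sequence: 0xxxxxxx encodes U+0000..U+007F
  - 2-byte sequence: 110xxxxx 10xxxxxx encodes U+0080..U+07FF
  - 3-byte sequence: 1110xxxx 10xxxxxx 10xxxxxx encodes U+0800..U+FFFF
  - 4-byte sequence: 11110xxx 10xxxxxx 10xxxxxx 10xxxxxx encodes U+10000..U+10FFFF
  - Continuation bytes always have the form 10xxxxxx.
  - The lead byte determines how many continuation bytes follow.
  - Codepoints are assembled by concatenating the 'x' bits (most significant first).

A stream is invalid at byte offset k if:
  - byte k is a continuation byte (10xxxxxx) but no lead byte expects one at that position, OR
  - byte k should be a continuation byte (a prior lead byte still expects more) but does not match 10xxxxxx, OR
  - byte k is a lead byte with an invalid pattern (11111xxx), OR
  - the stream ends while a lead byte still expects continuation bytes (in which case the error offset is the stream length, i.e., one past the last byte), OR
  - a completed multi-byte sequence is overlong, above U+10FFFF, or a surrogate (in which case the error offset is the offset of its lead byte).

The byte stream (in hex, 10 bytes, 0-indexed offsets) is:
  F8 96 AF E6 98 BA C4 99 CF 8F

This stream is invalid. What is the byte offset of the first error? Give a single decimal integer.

Byte[0]=F8: INVALID lead byte (not 0xxx/110x/1110/11110)

Answer: 0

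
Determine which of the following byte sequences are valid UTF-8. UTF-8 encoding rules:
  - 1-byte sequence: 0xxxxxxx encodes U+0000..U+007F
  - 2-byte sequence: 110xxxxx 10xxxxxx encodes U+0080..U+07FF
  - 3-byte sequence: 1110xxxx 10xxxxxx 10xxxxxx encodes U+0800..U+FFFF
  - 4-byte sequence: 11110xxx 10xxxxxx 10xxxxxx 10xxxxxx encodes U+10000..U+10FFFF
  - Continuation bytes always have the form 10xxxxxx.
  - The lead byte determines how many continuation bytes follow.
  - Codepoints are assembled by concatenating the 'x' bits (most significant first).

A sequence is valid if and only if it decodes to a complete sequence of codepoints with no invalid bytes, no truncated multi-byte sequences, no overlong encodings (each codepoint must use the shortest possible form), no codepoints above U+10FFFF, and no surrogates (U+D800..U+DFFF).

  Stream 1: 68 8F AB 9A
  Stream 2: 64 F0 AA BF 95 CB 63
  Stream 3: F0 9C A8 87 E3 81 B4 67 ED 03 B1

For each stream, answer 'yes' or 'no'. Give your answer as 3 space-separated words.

Answer: no no no

Derivation:
Stream 1: error at byte offset 1. INVALID
Stream 2: error at byte offset 6. INVALID
Stream 3: error at byte offset 9. INVALID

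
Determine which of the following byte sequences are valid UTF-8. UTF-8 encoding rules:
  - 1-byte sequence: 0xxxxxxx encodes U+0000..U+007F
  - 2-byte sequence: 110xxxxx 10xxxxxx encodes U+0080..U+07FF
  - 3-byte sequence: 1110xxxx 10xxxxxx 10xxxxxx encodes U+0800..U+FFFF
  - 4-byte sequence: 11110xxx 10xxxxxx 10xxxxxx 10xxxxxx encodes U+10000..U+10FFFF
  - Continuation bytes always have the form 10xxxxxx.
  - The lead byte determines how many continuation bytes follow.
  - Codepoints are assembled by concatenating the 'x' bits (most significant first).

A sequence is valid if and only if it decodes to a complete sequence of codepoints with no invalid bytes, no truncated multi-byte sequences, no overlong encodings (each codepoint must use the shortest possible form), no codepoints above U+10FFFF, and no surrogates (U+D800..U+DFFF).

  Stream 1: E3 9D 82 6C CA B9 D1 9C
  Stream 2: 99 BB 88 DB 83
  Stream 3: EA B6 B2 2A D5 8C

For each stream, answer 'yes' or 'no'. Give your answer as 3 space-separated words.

Stream 1: decodes cleanly. VALID
Stream 2: error at byte offset 0. INVALID
Stream 3: decodes cleanly. VALID

Answer: yes no yes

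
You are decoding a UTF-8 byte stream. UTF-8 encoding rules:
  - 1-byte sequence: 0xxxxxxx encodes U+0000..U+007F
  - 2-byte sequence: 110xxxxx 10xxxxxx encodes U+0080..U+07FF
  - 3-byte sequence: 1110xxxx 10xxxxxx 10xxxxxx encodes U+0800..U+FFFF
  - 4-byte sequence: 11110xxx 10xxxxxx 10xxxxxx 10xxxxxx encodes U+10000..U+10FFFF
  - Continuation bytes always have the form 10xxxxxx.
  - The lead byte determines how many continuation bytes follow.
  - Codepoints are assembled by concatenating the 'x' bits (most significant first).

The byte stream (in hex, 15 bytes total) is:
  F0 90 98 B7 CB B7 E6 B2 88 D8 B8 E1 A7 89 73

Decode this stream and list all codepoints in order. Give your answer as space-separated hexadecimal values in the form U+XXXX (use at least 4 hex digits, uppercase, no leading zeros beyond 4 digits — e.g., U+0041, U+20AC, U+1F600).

Byte[0]=F0: 4-byte lead, need 3 cont bytes. acc=0x0
Byte[1]=90: continuation. acc=(acc<<6)|0x10=0x10
Byte[2]=98: continuation. acc=(acc<<6)|0x18=0x418
Byte[3]=B7: continuation. acc=(acc<<6)|0x37=0x10637
Completed: cp=U+10637 (starts at byte 0)
Byte[4]=CB: 2-byte lead, need 1 cont bytes. acc=0xB
Byte[5]=B7: continuation. acc=(acc<<6)|0x37=0x2F7
Completed: cp=U+02F7 (starts at byte 4)
Byte[6]=E6: 3-byte lead, need 2 cont bytes. acc=0x6
Byte[7]=B2: continuation. acc=(acc<<6)|0x32=0x1B2
Byte[8]=88: continuation. acc=(acc<<6)|0x08=0x6C88
Completed: cp=U+6C88 (starts at byte 6)
Byte[9]=D8: 2-byte lead, need 1 cont bytes. acc=0x18
Byte[10]=B8: continuation. acc=(acc<<6)|0x38=0x638
Completed: cp=U+0638 (starts at byte 9)
Byte[11]=E1: 3-byte lead, need 2 cont bytes. acc=0x1
Byte[12]=A7: continuation. acc=(acc<<6)|0x27=0x67
Byte[13]=89: continuation. acc=(acc<<6)|0x09=0x19C9
Completed: cp=U+19C9 (starts at byte 11)
Byte[14]=73: 1-byte ASCII. cp=U+0073

Answer: U+10637 U+02F7 U+6C88 U+0638 U+19C9 U+0073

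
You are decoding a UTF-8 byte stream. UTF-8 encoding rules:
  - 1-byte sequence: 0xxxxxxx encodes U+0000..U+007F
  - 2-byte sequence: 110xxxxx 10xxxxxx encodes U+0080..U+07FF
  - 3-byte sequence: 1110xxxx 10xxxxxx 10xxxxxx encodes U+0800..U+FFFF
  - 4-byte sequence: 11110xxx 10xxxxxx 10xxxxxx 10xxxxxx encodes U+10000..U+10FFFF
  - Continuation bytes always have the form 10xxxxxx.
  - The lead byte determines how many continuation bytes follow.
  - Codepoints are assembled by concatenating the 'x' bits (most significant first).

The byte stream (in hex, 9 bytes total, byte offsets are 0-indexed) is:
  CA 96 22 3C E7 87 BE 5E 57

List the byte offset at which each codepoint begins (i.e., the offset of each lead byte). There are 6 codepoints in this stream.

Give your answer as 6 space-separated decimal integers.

Byte[0]=CA: 2-byte lead, need 1 cont bytes. acc=0xA
Byte[1]=96: continuation. acc=(acc<<6)|0x16=0x296
Completed: cp=U+0296 (starts at byte 0)
Byte[2]=22: 1-byte ASCII. cp=U+0022
Byte[3]=3C: 1-byte ASCII. cp=U+003C
Byte[4]=E7: 3-byte lead, need 2 cont bytes. acc=0x7
Byte[5]=87: continuation. acc=(acc<<6)|0x07=0x1C7
Byte[6]=BE: continuation. acc=(acc<<6)|0x3E=0x71FE
Completed: cp=U+71FE (starts at byte 4)
Byte[7]=5E: 1-byte ASCII. cp=U+005E
Byte[8]=57: 1-byte ASCII. cp=U+0057

Answer: 0 2 3 4 7 8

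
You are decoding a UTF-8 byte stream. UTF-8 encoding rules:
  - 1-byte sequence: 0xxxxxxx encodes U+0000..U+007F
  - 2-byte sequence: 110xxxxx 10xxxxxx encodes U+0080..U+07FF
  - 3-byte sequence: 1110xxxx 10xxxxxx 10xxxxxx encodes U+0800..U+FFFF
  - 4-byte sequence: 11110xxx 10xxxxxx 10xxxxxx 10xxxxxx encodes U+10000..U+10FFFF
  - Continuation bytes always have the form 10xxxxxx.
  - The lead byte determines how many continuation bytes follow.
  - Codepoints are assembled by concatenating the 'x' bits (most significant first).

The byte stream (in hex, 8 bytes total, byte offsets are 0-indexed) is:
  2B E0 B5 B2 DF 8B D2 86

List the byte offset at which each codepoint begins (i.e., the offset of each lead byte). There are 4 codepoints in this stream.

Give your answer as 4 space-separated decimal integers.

Byte[0]=2B: 1-byte ASCII. cp=U+002B
Byte[1]=E0: 3-byte lead, need 2 cont bytes. acc=0x0
Byte[2]=B5: continuation. acc=(acc<<6)|0x35=0x35
Byte[3]=B2: continuation. acc=(acc<<6)|0x32=0xD72
Completed: cp=U+0D72 (starts at byte 1)
Byte[4]=DF: 2-byte lead, need 1 cont bytes. acc=0x1F
Byte[5]=8B: continuation. acc=(acc<<6)|0x0B=0x7CB
Completed: cp=U+07CB (starts at byte 4)
Byte[6]=D2: 2-byte lead, need 1 cont bytes. acc=0x12
Byte[7]=86: continuation. acc=(acc<<6)|0x06=0x486
Completed: cp=U+0486 (starts at byte 6)

Answer: 0 1 4 6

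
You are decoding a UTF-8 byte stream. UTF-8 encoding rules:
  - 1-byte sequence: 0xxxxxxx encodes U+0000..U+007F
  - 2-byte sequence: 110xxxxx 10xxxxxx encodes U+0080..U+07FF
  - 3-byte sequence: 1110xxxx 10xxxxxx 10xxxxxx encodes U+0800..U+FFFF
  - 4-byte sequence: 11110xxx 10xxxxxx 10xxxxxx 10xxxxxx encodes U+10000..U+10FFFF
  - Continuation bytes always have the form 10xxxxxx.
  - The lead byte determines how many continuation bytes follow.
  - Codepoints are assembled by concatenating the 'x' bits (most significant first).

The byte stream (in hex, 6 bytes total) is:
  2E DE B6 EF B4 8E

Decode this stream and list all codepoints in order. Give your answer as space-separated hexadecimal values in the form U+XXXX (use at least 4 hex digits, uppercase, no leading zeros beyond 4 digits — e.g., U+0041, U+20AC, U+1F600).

Byte[0]=2E: 1-byte ASCII. cp=U+002E
Byte[1]=DE: 2-byte lead, need 1 cont bytes. acc=0x1E
Byte[2]=B6: continuation. acc=(acc<<6)|0x36=0x7B6
Completed: cp=U+07B6 (starts at byte 1)
Byte[3]=EF: 3-byte lead, need 2 cont bytes. acc=0xF
Byte[4]=B4: continuation. acc=(acc<<6)|0x34=0x3F4
Byte[5]=8E: continuation. acc=(acc<<6)|0x0E=0xFD0E
Completed: cp=U+FD0E (starts at byte 3)

Answer: U+002E U+07B6 U+FD0E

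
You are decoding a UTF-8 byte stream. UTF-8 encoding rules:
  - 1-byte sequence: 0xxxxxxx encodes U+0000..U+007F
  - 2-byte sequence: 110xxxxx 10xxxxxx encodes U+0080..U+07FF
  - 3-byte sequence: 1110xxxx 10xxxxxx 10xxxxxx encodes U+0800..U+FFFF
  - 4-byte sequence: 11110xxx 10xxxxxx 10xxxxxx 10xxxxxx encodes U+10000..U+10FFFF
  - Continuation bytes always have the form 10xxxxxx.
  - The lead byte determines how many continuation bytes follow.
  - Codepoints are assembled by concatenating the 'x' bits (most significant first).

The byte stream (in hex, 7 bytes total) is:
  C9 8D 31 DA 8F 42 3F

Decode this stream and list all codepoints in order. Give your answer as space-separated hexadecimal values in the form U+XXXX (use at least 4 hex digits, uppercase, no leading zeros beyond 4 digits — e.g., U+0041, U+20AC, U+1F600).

Byte[0]=C9: 2-byte lead, need 1 cont bytes. acc=0x9
Byte[1]=8D: continuation. acc=(acc<<6)|0x0D=0x24D
Completed: cp=U+024D (starts at byte 0)
Byte[2]=31: 1-byte ASCII. cp=U+0031
Byte[3]=DA: 2-byte lead, need 1 cont bytes. acc=0x1A
Byte[4]=8F: continuation. acc=(acc<<6)|0x0F=0x68F
Completed: cp=U+068F (starts at byte 3)
Byte[5]=42: 1-byte ASCII. cp=U+0042
Byte[6]=3F: 1-byte ASCII. cp=U+003F

Answer: U+024D U+0031 U+068F U+0042 U+003F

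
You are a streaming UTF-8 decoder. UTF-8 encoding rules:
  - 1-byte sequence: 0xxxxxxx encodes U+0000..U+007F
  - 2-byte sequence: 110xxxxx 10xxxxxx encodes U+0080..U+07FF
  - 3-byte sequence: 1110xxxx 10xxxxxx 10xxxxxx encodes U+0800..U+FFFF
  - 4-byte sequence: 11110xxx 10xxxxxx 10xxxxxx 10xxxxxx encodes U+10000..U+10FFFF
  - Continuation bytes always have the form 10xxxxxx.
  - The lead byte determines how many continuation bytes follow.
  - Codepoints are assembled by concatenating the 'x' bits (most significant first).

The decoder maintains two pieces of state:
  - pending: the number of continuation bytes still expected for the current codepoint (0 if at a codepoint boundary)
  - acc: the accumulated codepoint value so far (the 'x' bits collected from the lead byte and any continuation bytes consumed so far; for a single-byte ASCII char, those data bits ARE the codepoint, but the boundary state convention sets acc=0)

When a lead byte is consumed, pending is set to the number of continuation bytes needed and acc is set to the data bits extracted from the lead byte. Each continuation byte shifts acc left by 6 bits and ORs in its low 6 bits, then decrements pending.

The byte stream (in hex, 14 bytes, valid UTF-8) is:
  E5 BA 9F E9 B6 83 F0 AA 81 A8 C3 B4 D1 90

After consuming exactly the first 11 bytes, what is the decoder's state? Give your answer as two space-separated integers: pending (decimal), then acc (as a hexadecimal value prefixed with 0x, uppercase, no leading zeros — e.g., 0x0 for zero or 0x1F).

Answer: 1 0x3

Derivation:
Byte[0]=E5: 3-byte lead. pending=2, acc=0x5
Byte[1]=BA: continuation. acc=(acc<<6)|0x3A=0x17A, pending=1
Byte[2]=9F: continuation. acc=(acc<<6)|0x1F=0x5E9F, pending=0
Byte[3]=E9: 3-byte lead. pending=2, acc=0x9
Byte[4]=B6: continuation. acc=(acc<<6)|0x36=0x276, pending=1
Byte[5]=83: continuation. acc=(acc<<6)|0x03=0x9D83, pending=0
Byte[6]=F0: 4-byte lead. pending=3, acc=0x0
Byte[7]=AA: continuation. acc=(acc<<6)|0x2A=0x2A, pending=2
Byte[8]=81: continuation. acc=(acc<<6)|0x01=0xA81, pending=1
Byte[9]=A8: continuation. acc=(acc<<6)|0x28=0x2A068, pending=0
Byte[10]=C3: 2-byte lead. pending=1, acc=0x3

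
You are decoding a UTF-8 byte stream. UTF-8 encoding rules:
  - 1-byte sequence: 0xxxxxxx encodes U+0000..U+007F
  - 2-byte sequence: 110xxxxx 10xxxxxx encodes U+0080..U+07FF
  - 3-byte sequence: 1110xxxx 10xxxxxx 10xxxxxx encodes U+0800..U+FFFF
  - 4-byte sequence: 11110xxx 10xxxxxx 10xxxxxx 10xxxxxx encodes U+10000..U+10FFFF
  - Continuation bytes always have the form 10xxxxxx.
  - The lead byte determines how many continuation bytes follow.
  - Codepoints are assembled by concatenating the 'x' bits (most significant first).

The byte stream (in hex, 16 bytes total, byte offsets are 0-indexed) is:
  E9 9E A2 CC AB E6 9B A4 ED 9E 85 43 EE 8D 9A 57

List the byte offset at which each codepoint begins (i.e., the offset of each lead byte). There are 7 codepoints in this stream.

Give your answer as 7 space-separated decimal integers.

Byte[0]=E9: 3-byte lead, need 2 cont bytes. acc=0x9
Byte[1]=9E: continuation. acc=(acc<<6)|0x1E=0x25E
Byte[2]=A2: continuation. acc=(acc<<6)|0x22=0x97A2
Completed: cp=U+97A2 (starts at byte 0)
Byte[3]=CC: 2-byte lead, need 1 cont bytes. acc=0xC
Byte[4]=AB: continuation. acc=(acc<<6)|0x2B=0x32B
Completed: cp=U+032B (starts at byte 3)
Byte[5]=E6: 3-byte lead, need 2 cont bytes. acc=0x6
Byte[6]=9B: continuation. acc=(acc<<6)|0x1B=0x19B
Byte[7]=A4: continuation. acc=(acc<<6)|0x24=0x66E4
Completed: cp=U+66E4 (starts at byte 5)
Byte[8]=ED: 3-byte lead, need 2 cont bytes. acc=0xD
Byte[9]=9E: continuation. acc=(acc<<6)|0x1E=0x35E
Byte[10]=85: continuation. acc=(acc<<6)|0x05=0xD785
Completed: cp=U+D785 (starts at byte 8)
Byte[11]=43: 1-byte ASCII. cp=U+0043
Byte[12]=EE: 3-byte lead, need 2 cont bytes. acc=0xE
Byte[13]=8D: continuation. acc=(acc<<6)|0x0D=0x38D
Byte[14]=9A: continuation. acc=(acc<<6)|0x1A=0xE35A
Completed: cp=U+E35A (starts at byte 12)
Byte[15]=57: 1-byte ASCII. cp=U+0057

Answer: 0 3 5 8 11 12 15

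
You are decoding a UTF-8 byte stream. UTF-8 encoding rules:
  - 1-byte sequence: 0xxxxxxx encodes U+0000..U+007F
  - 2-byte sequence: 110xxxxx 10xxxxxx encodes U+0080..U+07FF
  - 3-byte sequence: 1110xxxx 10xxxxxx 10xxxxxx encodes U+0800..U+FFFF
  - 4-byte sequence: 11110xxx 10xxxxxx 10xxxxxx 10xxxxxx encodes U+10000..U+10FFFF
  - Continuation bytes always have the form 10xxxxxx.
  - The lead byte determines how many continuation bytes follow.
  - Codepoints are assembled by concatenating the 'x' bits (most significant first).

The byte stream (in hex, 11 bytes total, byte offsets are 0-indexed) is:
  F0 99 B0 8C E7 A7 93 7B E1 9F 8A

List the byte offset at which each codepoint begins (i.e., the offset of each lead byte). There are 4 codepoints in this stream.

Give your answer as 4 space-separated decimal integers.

Byte[0]=F0: 4-byte lead, need 3 cont bytes. acc=0x0
Byte[1]=99: continuation. acc=(acc<<6)|0x19=0x19
Byte[2]=B0: continuation. acc=(acc<<6)|0x30=0x670
Byte[3]=8C: continuation. acc=(acc<<6)|0x0C=0x19C0C
Completed: cp=U+19C0C (starts at byte 0)
Byte[4]=E7: 3-byte lead, need 2 cont bytes. acc=0x7
Byte[5]=A7: continuation. acc=(acc<<6)|0x27=0x1E7
Byte[6]=93: continuation. acc=(acc<<6)|0x13=0x79D3
Completed: cp=U+79D3 (starts at byte 4)
Byte[7]=7B: 1-byte ASCII. cp=U+007B
Byte[8]=E1: 3-byte lead, need 2 cont bytes. acc=0x1
Byte[9]=9F: continuation. acc=(acc<<6)|0x1F=0x5F
Byte[10]=8A: continuation. acc=(acc<<6)|0x0A=0x17CA
Completed: cp=U+17CA (starts at byte 8)

Answer: 0 4 7 8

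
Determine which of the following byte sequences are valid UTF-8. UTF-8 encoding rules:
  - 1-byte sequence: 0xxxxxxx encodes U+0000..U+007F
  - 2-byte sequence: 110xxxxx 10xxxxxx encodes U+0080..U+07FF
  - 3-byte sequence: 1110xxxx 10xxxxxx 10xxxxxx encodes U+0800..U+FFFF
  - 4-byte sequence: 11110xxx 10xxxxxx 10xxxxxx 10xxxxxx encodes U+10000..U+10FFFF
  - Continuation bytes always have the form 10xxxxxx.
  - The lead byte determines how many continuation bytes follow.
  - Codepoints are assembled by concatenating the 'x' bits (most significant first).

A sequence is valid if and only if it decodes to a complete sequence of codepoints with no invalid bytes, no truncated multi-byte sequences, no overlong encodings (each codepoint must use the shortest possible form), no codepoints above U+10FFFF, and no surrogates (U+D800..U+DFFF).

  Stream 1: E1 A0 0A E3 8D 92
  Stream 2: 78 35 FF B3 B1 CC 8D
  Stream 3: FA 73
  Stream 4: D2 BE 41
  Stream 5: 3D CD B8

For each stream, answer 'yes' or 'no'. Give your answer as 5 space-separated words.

Answer: no no no yes yes

Derivation:
Stream 1: error at byte offset 2. INVALID
Stream 2: error at byte offset 2. INVALID
Stream 3: error at byte offset 0. INVALID
Stream 4: decodes cleanly. VALID
Stream 5: decodes cleanly. VALID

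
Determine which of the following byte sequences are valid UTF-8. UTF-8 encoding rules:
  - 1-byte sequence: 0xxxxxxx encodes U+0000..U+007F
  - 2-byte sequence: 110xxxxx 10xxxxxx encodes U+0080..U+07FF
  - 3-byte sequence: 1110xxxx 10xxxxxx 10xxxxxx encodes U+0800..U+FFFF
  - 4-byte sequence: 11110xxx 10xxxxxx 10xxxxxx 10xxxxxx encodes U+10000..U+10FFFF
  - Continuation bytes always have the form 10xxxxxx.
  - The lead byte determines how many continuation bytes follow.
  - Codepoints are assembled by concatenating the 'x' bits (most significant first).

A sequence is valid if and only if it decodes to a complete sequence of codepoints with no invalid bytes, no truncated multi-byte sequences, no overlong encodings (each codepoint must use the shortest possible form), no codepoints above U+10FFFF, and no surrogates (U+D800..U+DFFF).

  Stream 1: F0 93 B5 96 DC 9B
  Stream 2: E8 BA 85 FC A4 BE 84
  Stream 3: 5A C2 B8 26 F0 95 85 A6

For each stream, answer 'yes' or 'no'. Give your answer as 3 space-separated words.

Stream 1: decodes cleanly. VALID
Stream 2: error at byte offset 3. INVALID
Stream 3: decodes cleanly. VALID

Answer: yes no yes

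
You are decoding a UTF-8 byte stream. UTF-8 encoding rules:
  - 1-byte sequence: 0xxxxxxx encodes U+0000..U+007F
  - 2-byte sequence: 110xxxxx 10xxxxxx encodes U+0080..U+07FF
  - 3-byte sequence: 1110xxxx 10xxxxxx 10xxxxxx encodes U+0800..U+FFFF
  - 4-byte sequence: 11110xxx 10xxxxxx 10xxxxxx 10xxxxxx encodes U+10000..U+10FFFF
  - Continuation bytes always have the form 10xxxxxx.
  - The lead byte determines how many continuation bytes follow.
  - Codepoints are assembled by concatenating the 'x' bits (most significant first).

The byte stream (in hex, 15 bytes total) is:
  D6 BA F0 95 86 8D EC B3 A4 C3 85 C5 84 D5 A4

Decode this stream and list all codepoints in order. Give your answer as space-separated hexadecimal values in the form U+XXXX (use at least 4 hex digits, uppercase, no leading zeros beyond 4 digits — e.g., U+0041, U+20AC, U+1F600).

Byte[0]=D6: 2-byte lead, need 1 cont bytes. acc=0x16
Byte[1]=BA: continuation. acc=(acc<<6)|0x3A=0x5BA
Completed: cp=U+05BA (starts at byte 0)
Byte[2]=F0: 4-byte lead, need 3 cont bytes. acc=0x0
Byte[3]=95: continuation. acc=(acc<<6)|0x15=0x15
Byte[4]=86: continuation. acc=(acc<<6)|0x06=0x546
Byte[5]=8D: continuation. acc=(acc<<6)|0x0D=0x1518D
Completed: cp=U+1518D (starts at byte 2)
Byte[6]=EC: 3-byte lead, need 2 cont bytes. acc=0xC
Byte[7]=B3: continuation. acc=(acc<<6)|0x33=0x333
Byte[8]=A4: continuation. acc=(acc<<6)|0x24=0xCCE4
Completed: cp=U+CCE4 (starts at byte 6)
Byte[9]=C3: 2-byte lead, need 1 cont bytes. acc=0x3
Byte[10]=85: continuation. acc=(acc<<6)|0x05=0xC5
Completed: cp=U+00C5 (starts at byte 9)
Byte[11]=C5: 2-byte lead, need 1 cont bytes. acc=0x5
Byte[12]=84: continuation. acc=(acc<<6)|0x04=0x144
Completed: cp=U+0144 (starts at byte 11)
Byte[13]=D5: 2-byte lead, need 1 cont bytes. acc=0x15
Byte[14]=A4: continuation. acc=(acc<<6)|0x24=0x564
Completed: cp=U+0564 (starts at byte 13)

Answer: U+05BA U+1518D U+CCE4 U+00C5 U+0144 U+0564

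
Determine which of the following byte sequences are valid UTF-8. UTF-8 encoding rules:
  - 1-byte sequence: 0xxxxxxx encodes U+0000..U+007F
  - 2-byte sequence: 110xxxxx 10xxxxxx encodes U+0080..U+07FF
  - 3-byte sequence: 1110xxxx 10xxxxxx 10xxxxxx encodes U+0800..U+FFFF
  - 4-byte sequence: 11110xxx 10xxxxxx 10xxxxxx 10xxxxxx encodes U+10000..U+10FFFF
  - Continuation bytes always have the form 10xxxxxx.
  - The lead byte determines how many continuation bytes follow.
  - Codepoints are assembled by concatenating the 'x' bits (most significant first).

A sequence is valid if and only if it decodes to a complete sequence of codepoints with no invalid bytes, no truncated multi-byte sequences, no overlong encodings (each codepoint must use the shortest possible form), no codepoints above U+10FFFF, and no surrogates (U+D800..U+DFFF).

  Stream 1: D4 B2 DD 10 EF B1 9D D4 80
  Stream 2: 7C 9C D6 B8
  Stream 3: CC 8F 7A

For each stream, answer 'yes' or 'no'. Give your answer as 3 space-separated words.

Answer: no no yes

Derivation:
Stream 1: error at byte offset 3. INVALID
Stream 2: error at byte offset 1. INVALID
Stream 3: decodes cleanly. VALID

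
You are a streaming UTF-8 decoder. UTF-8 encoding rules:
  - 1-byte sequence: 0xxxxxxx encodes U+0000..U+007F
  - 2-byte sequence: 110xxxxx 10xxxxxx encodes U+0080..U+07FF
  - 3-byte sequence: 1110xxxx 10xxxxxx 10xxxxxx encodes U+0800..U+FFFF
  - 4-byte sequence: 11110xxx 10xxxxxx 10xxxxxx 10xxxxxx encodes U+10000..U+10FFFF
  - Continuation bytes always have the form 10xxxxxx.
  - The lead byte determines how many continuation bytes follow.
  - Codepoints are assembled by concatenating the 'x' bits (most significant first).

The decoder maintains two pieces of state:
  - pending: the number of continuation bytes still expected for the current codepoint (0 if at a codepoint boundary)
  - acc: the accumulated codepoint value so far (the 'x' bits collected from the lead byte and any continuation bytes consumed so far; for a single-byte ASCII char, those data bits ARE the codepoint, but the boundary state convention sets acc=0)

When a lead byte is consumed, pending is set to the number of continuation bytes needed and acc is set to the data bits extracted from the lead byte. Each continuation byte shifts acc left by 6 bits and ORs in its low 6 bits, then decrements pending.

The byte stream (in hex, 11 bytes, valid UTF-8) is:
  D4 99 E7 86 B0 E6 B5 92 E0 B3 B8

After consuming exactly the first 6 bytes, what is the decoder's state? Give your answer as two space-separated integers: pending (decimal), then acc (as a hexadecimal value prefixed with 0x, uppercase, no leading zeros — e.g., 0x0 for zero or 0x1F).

Byte[0]=D4: 2-byte lead. pending=1, acc=0x14
Byte[1]=99: continuation. acc=(acc<<6)|0x19=0x519, pending=0
Byte[2]=E7: 3-byte lead. pending=2, acc=0x7
Byte[3]=86: continuation. acc=(acc<<6)|0x06=0x1C6, pending=1
Byte[4]=B0: continuation. acc=(acc<<6)|0x30=0x71B0, pending=0
Byte[5]=E6: 3-byte lead. pending=2, acc=0x6

Answer: 2 0x6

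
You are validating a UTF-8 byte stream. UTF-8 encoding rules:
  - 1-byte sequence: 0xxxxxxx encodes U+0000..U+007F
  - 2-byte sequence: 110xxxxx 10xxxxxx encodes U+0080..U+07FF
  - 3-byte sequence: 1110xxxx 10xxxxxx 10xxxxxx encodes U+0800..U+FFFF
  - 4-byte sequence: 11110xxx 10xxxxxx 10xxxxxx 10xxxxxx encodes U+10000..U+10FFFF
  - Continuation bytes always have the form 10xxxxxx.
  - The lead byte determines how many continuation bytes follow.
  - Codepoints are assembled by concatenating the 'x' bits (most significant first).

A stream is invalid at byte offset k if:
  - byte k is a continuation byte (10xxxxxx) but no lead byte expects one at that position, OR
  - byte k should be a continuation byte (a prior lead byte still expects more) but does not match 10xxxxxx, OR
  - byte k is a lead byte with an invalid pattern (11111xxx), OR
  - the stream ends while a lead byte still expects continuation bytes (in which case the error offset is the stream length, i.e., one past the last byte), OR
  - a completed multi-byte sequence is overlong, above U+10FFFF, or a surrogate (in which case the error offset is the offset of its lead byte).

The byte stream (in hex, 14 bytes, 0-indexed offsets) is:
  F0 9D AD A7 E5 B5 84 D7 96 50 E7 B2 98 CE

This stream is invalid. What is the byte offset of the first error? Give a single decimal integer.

Byte[0]=F0: 4-byte lead, need 3 cont bytes. acc=0x0
Byte[1]=9D: continuation. acc=(acc<<6)|0x1D=0x1D
Byte[2]=AD: continuation. acc=(acc<<6)|0x2D=0x76D
Byte[3]=A7: continuation. acc=(acc<<6)|0x27=0x1DB67
Completed: cp=U+1DB67 (starts at byte 0)
Byte[4]=E5: 3-byte lead, need 2 cont bytes. acc=0x5
Byte[5]=B5: continuation. acc=(acc<<6)|0x35=0x175
Byte[6]=84: continuation. acc=(acc<<6)|0x04=0x5D44
Completed: cp=U+5D44 (starts at byte 4)
Byte[7]=D7: 2-byte lead, need 1 cont bytes. acc=0x17
Byte[8]=96: continuation. acc=(acc<<6)|0x16=0x5D6
Completed: cp=U+05D6 (starts at byte 7)
Byte[9]=50: 1-byte ASCII. cp=U+0050
Byte[10]=E7: 3-byte lead, need 2 cont bytes. acc=0x7
Byte[11]=B2: continuation. acc=(acc<<6)|0x32=0x1F2
Byte[12]=98: continuation. acc=(acc<<6)|0x18=0x7C98
Completed: cp=U+7C98 (starts at byte 10)
Byte[13]=CE: 2-byte lead, need 1 cont bytes. acc=0xE
Byte[14]: stream ended, expected continuation. INVALID

Answer: 14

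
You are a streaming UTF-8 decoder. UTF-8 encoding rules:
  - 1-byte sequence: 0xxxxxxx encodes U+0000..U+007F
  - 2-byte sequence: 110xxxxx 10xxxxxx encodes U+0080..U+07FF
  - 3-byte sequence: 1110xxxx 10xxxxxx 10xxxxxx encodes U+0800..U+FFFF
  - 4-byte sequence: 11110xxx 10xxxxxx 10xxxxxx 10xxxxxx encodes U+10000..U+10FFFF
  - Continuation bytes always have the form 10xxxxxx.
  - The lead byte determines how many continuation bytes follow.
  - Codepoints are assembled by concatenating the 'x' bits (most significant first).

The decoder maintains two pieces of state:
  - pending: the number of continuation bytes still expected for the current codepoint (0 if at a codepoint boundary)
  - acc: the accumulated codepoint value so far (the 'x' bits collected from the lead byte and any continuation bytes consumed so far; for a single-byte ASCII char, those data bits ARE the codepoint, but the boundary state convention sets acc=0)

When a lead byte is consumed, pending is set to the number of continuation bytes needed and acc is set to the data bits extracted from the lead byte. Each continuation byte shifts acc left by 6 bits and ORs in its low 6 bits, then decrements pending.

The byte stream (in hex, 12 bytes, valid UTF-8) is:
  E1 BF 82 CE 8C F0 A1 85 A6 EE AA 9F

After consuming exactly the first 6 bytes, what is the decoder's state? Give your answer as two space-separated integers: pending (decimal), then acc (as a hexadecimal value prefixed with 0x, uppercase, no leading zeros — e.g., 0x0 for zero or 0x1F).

Answer: 3 0x0

Derivation:
Byte[0]=E1: 3-byte lead. pending=2, acc=0x1
Byte[1]=BF: continuation. acc=(acc<<6)|0x3F=0x7F, pending=1
Byte[2]=82: continuation. acc=(acc<<6)|0x02=0x1FC2, pending=0
Byte[3]=CE: 2-byte lead. pending=1, acc=0xE
Byte[4]=8C: continuation. acc=(acc<<6)|0x0C=0x38C, pending=0
Byte[5]=F0: 4-byte lead. pending=3, acc=0x0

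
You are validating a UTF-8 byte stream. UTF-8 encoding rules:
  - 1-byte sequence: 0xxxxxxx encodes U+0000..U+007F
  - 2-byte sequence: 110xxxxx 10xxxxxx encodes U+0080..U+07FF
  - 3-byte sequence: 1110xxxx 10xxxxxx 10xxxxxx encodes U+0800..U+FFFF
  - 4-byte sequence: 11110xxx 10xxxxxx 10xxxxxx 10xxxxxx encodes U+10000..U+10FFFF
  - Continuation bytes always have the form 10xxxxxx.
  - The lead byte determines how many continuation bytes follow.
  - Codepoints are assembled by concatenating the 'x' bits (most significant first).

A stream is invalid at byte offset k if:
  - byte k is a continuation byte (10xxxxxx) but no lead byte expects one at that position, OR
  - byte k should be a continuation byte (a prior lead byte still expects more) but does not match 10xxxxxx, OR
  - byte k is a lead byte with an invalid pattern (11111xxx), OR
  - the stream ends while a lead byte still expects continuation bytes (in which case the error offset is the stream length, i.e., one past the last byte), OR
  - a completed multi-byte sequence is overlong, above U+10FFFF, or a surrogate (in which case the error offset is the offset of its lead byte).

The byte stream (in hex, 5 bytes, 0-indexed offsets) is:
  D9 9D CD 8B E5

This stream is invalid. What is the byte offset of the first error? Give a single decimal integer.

Answer: 5

Derivation:
Byte[0]=D9: 2-byte lead, need 1 cont bytes. acc=0x19
Byte[1]=9D: continuation. acc=(acc<<6)|0x1D=0x65D
Completed: cp=U+065D (starts at byte 0)
Byte[2]=CD: 2-byte lead, need 1 cont bytes. acc=0xD
Byte[3]=8B: continuation. acc=(acc<<6)|0x0B=0x34B
Completed: cp=U+034B (starts at byte 2)
Byte[4]=E5: 3-byte lead, need 2 cont bytes. acc=0x5
Byte[5]: stream ended, expected continuation. INVALID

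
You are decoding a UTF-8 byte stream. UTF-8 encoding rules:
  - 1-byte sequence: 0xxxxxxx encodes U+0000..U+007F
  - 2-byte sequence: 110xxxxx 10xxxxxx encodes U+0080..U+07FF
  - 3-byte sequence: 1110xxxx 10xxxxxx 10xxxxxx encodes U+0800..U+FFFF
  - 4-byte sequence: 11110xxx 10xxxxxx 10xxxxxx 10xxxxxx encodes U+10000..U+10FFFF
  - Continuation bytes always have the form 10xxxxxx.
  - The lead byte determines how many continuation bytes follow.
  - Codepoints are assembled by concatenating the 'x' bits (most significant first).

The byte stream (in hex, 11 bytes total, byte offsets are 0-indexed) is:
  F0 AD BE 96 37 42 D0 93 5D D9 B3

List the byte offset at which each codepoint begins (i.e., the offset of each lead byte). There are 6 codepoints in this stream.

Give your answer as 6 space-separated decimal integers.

Answer: 0 4 5 6 8 9

Derivation:
Byte[0]=F0: 4-byte lead, need 3 cont bytes. acc=0x0
Byte[1]=AD: continuation. acc=(acc<<6)|0x2D=0x2D
Byte[2]=BE: continuation. acc=(acc<<6)|0x3E=0xB7E
Byte[3]=96: continuation. acc=(acc<<6)|0x16=0x2DF96
Completed: cp=U+2DF96 (starts at byte 0)
Byte[4]=37: 1-byte ASCII. cp=U+0037
Byte[5]=42: 1-byte ASCII. cp=U+0042
Byte[6]=D0: 2-byte lead, need 1 cont bytes. acc=0x10
Byte[7]=93: continuation. acc=(acc<<6)|0x13=0x413
Completed: cp=U+0413 (starts at byte 6)
Byte[8]=5D: 1-byte ASCII. cp=U+005D
Byte[9]=D9: 2-byte lead, need 1 cont bytes. acc=0x19
Byte[10]=B3: continuation. acc=(acc<<6)|0x33=0x673
Completed: cp=U+0673 (starts at byte 9)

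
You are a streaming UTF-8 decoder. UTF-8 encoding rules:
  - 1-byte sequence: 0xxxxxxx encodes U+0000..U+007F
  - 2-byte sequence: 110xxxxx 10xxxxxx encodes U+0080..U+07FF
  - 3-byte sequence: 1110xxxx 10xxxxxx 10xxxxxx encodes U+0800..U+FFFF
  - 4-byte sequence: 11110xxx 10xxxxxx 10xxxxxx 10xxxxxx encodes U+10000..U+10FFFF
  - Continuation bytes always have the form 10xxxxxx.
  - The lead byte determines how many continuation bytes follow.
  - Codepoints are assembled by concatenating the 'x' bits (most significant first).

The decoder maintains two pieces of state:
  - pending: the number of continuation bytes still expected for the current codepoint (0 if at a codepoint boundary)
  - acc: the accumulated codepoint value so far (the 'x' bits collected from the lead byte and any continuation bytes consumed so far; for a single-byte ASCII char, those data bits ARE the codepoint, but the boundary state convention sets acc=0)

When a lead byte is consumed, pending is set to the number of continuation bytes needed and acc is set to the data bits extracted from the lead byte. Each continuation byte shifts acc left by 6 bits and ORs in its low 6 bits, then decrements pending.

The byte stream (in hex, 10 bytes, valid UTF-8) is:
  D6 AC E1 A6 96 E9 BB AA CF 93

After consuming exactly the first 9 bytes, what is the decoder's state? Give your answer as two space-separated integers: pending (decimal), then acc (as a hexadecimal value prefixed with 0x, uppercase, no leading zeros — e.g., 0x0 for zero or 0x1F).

Answer: 1 0xF

Derivation:
Byte[0]=D6: 2-byte lead. pending=1, acc=0x16
Byte[1]=AC: continuation. acc=(acc<<6)|0x2C=0x5AC, pending=0
Byte[2]=E1: 3-byte lead. pending=2, acc=0x1
Byte[3]=A6: continuation. acc=(acc<<6)|0x26=0x66, pending=1
Byte[4]=96: continuation. acc=(acc<<6)|0x16=0x1996, pending=0
Byte[5]=E9: 3-byte lead. pending=2, acc=0x9
Byte[6]=BB: continuation. acc=(acc<<6)|0x3B=0x27B, pending=1
Byte[7]=AA: continuation. acc=(acc<<6)|0x2A=0x9EEA, pending=0
Byte[8]=CF: 2-byte lead. pending=1, acc=0xF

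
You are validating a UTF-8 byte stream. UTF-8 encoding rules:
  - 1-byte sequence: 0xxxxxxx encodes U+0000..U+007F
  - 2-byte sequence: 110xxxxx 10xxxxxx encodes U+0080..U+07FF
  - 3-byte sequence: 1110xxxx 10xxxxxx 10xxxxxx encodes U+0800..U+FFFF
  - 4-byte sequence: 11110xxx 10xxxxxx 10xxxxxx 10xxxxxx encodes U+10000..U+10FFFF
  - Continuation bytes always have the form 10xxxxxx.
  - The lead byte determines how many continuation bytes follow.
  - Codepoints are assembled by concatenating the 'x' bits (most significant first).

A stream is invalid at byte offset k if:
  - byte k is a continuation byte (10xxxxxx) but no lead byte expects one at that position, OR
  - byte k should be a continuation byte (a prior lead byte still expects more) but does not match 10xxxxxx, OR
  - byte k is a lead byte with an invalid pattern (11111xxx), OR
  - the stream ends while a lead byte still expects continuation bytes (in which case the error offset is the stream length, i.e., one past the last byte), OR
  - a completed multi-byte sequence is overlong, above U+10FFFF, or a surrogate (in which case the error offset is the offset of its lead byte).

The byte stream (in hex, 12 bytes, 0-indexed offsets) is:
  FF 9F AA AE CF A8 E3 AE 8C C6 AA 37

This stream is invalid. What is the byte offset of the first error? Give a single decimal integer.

Byte[0]=FF: INVALID lead byte (not 0xxx/110x/1110/11110)

Answer: 0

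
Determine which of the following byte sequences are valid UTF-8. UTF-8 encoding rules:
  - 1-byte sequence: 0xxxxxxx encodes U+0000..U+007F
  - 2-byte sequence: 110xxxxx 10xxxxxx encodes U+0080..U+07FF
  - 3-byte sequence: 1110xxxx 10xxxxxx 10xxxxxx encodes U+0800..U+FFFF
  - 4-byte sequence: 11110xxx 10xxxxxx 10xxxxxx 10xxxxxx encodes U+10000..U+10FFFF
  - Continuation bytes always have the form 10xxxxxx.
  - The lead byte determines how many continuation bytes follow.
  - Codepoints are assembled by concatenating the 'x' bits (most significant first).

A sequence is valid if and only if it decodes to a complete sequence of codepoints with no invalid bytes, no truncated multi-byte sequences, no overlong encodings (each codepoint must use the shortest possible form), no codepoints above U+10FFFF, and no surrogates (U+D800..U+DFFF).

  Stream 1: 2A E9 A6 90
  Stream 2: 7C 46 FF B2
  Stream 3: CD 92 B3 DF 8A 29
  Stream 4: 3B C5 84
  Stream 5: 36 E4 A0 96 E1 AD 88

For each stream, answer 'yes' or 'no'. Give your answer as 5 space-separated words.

Answer: yes no no yes yes

Derivation:
Stream 1: decodes cleanly. VALID
Stream 2: error at byte offset 2. INVALID
Stream 3: error at byte offset 2. INVALID
Stream 4: decodes cleanly. VALID
Stream 5: decodes cleanly. VALID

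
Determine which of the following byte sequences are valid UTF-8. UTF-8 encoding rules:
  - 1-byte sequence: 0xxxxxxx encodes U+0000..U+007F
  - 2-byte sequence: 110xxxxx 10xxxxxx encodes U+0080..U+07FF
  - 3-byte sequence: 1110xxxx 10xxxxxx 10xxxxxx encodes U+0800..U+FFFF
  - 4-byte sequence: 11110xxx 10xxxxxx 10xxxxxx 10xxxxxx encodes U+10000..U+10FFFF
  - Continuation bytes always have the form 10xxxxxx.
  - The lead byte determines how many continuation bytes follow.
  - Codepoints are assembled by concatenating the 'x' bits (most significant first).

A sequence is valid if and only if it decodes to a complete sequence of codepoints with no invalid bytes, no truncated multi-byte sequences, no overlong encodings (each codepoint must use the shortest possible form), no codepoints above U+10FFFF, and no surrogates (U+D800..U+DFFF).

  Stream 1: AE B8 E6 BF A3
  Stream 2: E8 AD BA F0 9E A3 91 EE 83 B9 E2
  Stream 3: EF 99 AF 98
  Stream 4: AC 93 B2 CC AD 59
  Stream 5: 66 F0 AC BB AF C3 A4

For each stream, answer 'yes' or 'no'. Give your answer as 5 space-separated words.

Stream 1: error at byte offset 0. INVALID
Stream 2: error at byte offset 11. INVALID
Stream 3: error at byte offset 3. INVALID
Stream 4: error at byte offset 0. INVALID
Stream 5: decodes cleanly. VALID

Answer: no no no no yes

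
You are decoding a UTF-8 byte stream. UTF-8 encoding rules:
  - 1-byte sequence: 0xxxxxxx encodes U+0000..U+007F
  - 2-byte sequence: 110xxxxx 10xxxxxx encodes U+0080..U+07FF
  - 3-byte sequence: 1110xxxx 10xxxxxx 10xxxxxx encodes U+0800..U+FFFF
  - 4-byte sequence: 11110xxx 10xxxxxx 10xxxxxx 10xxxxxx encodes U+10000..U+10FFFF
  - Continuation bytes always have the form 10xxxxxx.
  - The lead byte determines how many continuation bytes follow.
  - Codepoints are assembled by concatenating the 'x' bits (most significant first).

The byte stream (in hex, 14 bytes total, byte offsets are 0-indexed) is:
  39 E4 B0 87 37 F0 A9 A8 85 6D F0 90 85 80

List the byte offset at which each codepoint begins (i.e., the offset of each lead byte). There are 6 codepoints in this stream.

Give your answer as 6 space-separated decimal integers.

Answer: 0 1 4 5 9 10

Derivation:
Byte[0]=39: 1-byte ASCII. cp=U+0039
Byte[1]=E4: 3-byte lead, need 2 cont bytes. acc=0x4
Byte[2]=B0: continuation. acc=(acc<<6)|0x30=0x130
Byte[3]=87: continuation. acc=(acc<<6)|0x07=0x4C07
Completed: cp=U+4C07 (starts at byte 1)
Byte[4]=37: 1-byte ASCII. cp=U+0037
Byte[5]=F0: 4-byte lead, need 3 cont bytes. acc=0x0
Byte[6]=A9: continuation. acc=(acc<<6)|0x29=0x29
Byte[7]=A8: continuation. acc=(acc<<6)|0x28=0xA68
Byte[8]=85: continuation. acc=(acc<<6)|0x05=0x29A05
Completed: cp=U+29A05 (starts at byte 5)
Byte[9]=6D: 1-byte ASCII. cp=U+006D
Byte[10]=F0: 4-byte lead, need 3 cont bytes. acc=0x0
Byte[11]=90: continuation. acc=(acc<<6)|0x10=0x10
Byte[12]=85: continuation. acc=(acc<<6)|0x05=0x405
Byte[13]=80: continuation. acc=(acc<<6)|0x00=0x10140
Completed: cp=U+10140 (starts at byte 10)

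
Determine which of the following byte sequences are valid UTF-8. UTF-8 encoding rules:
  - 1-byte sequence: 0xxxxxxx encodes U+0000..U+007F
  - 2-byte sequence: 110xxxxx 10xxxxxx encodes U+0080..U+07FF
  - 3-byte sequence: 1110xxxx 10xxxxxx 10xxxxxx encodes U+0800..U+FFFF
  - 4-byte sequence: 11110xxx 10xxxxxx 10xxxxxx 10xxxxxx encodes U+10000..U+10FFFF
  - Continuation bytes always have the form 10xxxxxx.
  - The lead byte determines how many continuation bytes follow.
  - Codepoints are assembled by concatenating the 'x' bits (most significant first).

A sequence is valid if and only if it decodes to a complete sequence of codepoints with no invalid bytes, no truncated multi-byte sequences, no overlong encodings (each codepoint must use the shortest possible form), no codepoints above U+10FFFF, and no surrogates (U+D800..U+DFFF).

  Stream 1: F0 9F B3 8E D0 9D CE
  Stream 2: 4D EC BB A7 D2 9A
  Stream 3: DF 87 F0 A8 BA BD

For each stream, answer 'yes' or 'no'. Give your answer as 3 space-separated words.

Answer: no yes yes

Derivation:
Stream 1: error at byte offset 7. INVALID
Stream 2: decodes cleanly. VALID
Stream 3: decodes cleanly. VALID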